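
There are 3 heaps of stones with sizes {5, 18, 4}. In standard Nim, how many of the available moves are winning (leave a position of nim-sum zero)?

Nim-sum: 5 ^ 18 ^ 4 = 19.
The overall nim-sum is X = 19. A heap of size p has a winning move iff p XOR X < p (reduce it to p XOR X).
  5: 5 XOR 19 = 22 ≥ 5 — no move.
  18: 18 XOR 19 = 1 < 18 — winning move (to 1).
  4: 4 XOR 19 = 23 ≥ 4 — no move.
That gives 1 winning move.

1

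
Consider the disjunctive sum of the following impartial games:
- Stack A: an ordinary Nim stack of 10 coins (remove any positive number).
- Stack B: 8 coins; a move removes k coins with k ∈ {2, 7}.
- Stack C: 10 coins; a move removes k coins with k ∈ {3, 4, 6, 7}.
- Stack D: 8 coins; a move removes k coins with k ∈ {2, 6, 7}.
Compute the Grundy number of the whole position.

10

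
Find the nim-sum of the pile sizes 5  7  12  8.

6

Compute the nim-sum pairwise:
5 ^ 7 = 2
2 ^ 12 = 14
14 ^ 8 = 6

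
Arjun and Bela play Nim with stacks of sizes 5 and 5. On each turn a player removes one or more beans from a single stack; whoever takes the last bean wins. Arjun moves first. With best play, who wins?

Nim-sum: 5 ⊕ 5 = 0.
The nim-sum is 0, so this is a P-position: the player to move is in a losing position under optimal play; Arjun is about to move from it and so loses — Bela wins.

Bela wins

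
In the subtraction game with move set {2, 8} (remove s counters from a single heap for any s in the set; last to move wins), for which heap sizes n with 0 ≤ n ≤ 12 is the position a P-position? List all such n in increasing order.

0, 1, 4, 5, 10, 11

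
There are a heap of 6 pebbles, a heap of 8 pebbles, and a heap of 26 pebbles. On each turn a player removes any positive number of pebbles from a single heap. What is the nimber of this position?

Nim-sum: 6 ⊕ 8 ⊕ 26 = 20.

20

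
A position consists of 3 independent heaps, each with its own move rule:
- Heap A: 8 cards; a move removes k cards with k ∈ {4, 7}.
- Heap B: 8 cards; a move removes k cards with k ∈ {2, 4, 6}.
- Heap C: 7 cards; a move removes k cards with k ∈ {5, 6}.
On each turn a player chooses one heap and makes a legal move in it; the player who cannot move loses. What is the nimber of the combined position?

3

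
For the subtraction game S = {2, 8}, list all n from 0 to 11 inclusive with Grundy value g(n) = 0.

0, 1, 4, 5, 10, 11

Compute g(0), g(1), … for moves {2, 8}:
k:     0  1  2  3  4  5  6  7  8  9 10 11
g(k):  0  0  1  1  0  0  1  1  2  2  0  0
The P-positions (g = 0) in 0..11 are 0, 1, 4, 5, 10, 11.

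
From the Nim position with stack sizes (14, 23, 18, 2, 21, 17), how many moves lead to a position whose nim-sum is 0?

Compute the nim-sum pairwise:
14 ^ 23 = 25
25 ^ 18 = 11
11 ^ 2 = 9
9 ^ 21 = 28
28 ^ 17 = 13
The overall nim-sum is X = 13. A stack of size p has a winning move iff p XOR X < p (reduce it to p XOR X).
  14: 14 XOR 13 = 3 < 14 — winning move (to 3).
  23: 23 XOR 13 = 26 ≥ 23 — no move.
  18: 18 XOR 13 = 31 ≥ 18 — no move.
  2: 2 XOR 13 = 15 ≥ 2 — no move.
  21: 21 XOR 13 = 24 ≥ 21 — no move.
  17: 17 XOR 13 = 28 ≥ 17 — no move.
That gives 1 winning move.

1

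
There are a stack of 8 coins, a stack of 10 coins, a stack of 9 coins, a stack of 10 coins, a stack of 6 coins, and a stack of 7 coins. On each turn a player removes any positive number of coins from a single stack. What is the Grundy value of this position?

0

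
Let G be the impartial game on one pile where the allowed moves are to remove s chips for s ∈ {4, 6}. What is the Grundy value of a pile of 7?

Build the Grundy sequence with g(k) = mex{g(k−s) : s ∈ {4, 6}, s ≤ k}:
k:     0  1  2  3  4  5  6  7
g(k):  0  0  0  0  1  1  1  1
So g(7) = 1.

1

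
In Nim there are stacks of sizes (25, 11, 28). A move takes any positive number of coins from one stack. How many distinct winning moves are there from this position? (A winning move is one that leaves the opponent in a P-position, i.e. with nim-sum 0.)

Write each in binary and XOR column by column:
  11001  (25)
  01011  (11)
  11100  (28)
  -----
  01110  (14)
The overall nim-sum is X = 14. A stack of size p has a winning move iff p XOR X < p (reduce it to p XOR X).
  25: 25 XOR 14 = 23 < 25 — winning move (to 23).
  11: 11 XOR 14 = 5 < 11 — winning move (to 5).
  28: 28 XOR 14 = 18 < 28 — winning move (to 18).
That gives 3 winning moves.

3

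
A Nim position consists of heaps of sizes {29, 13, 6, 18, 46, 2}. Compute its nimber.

40

In binary:
  011101  (29)
  001101  (13)
  000110  (6)
  010010  (18)
  101110  (46)
  000010  (2)
  ------
  101000  (40)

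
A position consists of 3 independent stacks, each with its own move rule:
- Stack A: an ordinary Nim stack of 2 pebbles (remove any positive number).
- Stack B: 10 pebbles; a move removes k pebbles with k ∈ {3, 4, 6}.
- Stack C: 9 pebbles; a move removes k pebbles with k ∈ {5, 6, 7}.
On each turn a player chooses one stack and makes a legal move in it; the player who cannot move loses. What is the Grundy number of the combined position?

Stack A is a plain Nim stack of size 2, so its Grundy value is 2.
Build the Grundy sequence for stack B with g(k) = mex{g(k−s) : s ∈ {3, 4, 6}, s ≤ k}:
k:     0  1  2  3  4  5  6  7  8  9 10
g(k):  0  0  0  1  1  1  2  2  2  0  0
So g(10) = 0.
For stack C, compute g(0), g(1), … with moves {5, 6, 7}:
g(0) = mex{} = 0
g(1) = mex{} = 0
g(2) = mex{} = 0
g(3) = mex{} = 0
g(4) = mex{} = 0
g(5) = mex{0} = 1
g(6) = mex{0} = 1
g(7) = mex{0} = 1
g(8) = mex{0} = 1
g(9) = mex{0} = 1
So g(9) = 1.
The value of a disjunctive sum is the nim-sum of the parts.
Combined value = 2 XOR 0 XOR 1 = 3.

3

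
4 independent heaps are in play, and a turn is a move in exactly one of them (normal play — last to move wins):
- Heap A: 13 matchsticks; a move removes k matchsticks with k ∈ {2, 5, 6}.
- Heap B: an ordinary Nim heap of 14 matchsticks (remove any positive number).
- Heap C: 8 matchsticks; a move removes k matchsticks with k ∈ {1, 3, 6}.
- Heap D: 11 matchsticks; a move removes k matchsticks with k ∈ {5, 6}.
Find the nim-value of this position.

13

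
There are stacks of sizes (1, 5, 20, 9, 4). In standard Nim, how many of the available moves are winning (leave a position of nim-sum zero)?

1

Write each in binary and XOR column by column:
  00001  (1)
  00101  (5)
  10100  (20)
  01001  (9)
  00100  (4)
  -----
  11101  (29)
The overall nim-sum is X = 29. A stack of size p has a winning move iff p XOR X < p (reduce it to p XOR X).
  1: 1 XOR 29 = 28 ≥ 1 — no move.
  5: 5 XOR 29 = 24 ≥ 5 — no move.
  20: 20 XOR 29 = 9 < 20 — winning move (to 9).
  9: 9 XOR 29 = 20 ≥ 9 — no move.
  4: 4 XOR 29 = 25 ≥ 4 — no move.
That gives 1 winning move.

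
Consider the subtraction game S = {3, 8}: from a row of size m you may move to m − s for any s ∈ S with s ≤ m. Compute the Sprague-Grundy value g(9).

1

Build the Grundy sequence with g(k) = mex{g(k−s) : s ∈ {3, 8}, s ≤ k}:
k:     0  1  2  3  4  5  6  7  8  9
g(k):  0  0  0  1  1  1  0  0  2  1
So g(9) = 1.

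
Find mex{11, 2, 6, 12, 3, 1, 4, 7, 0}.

5

The values 0, 1, 2, 3, 4 are all present; 5 is the first non-negative integer missing from the set.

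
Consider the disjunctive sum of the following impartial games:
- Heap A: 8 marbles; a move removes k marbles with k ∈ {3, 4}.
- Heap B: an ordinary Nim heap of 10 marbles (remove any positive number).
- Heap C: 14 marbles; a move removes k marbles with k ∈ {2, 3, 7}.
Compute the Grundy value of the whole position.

8

Build the Grundy sequence for heap A with g(k) = mex{g(k−s) : s ∈ {3, 4}, s ≤ k}:
k:     0  1  2  3  4  5  6  7  8
g(k):  0  0  0  1  1  1  2  0  0
So g(8) = 0.
Heap B is a plain Nim heap of size 10, so its Grundy value is 10.
For heap C, compute g(0), g(1), … with moves {2, 3, 7}:
k:     0  1  2  3  4  5  6  7  8  9 10 11 12 13 14
g(k):  0  0  1  1  2  0  0  1  1  2  0  0  1  1  2
So g(14) = 2.
By the Sprague-Grundy theorem, the Grundy value of a sum of independent games is the XOR of the component values.
Combined value = 0 XOR 10 XOR 2 = 8.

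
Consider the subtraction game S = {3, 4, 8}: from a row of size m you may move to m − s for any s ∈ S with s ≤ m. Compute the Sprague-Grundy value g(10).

1

Compute g(0), g(1), … for moves {3, 4, 8}:
g(0) = mex{} = 0
g(1) = mex{} = 0
g(2) = mex{} = 0
g(3) = mex{0} = 1
g(4) = mex{0} = 1
g(5) = mex{0} = 1
g(6) = mex{0,1} = 2
g(7) = mex{1} = 0
g(8) = mex{0,1} = 2
g(9) = mex{0,1,2} = 3
g(10) = mex{0,2} = 1
So g(10) = 1.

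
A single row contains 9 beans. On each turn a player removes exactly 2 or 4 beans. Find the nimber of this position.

Compute g(0), g(1), … for moves {2, 4}:
k:     0  1  2  3  4  5  6  7  8  9
g(k):  0  0  1  1  2  2  0  0  1  1
So g(9) = 1.

1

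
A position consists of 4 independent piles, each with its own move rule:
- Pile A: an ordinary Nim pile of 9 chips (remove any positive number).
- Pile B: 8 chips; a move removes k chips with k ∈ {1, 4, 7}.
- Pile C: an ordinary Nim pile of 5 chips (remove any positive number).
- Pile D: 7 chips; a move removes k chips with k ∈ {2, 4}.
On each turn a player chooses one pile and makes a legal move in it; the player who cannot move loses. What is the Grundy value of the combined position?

12

Pile A is a plain Nim pile of size 9, so its Grundy value is 9.
Build the Grundy sequence for pile B with g(k) = mex{g(k−s) : s ∈ {1, 4, 7}, s ≤ k}:
g(0) = mex{} = 0
g(1) = mex{0} = 1
g(2) = mex{1} = 0
g(3) = mex{0} = 1
g(4) = mex{0,1} = 2
g(5) = mex{1,2} = 0
g(6) = mex{0} = 1
g(7) = mex{0,1} = 2
g(8) = mex{1,2} = 0
So g(8) = 0.
Pile C is a plain Nim pile of size 5, so its Grundy value is 5.
Grundy values for pile D (subtraction set {2, 4}):
g(0) = mex{} = 0
g(1) = mex{} = 0
g(2) = mex{0} = 1
g(3) = mex{0} = 1
g(4) = mex{0,1} = 2
g(5) = mex{0,1} = 2
g(6) = mex{1,2} = 0
g(7) = mex{1,2} = 0
So g(7) = 0.
The value of a disjunctive sum is the nim-sum of the parts.
Combined value = 9 ⊕ 0 ⊕ 5 ⊕ 0 = 12.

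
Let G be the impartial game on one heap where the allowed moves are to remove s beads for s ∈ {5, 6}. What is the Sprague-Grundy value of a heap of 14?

Build the Grundy sequence with g(k) = mex{g(k−s) : s ∈ {5, 6}, s ≤ k}:
k:     0  1  2  3  4  5  6  7  8  9 10 11 12 13 14
g(k):  0  0  0  0  0  1  1  1  1  1  2  0  0  0  0
So g(14) = 0.

0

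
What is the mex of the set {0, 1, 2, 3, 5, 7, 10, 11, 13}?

4

The values 0, 1, 2, 3 are all present; 4 is the first non-negative integer missing from the set.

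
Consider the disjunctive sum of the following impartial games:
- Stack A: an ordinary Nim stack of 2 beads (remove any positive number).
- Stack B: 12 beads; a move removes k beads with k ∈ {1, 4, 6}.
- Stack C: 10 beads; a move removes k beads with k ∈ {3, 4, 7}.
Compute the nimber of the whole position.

2

Stack A is a plain Nim stack of size 2, so its Grundy value is 2.
Build the Grundy sequence for stack B with g(k) = mex{g(k−s) : s ∈ {1, 4, 6}, s ≤ k}:
k:     0  1  2  3  4  5  6  7  8  9 10 11 12
g(k):  0  1  0  1  2  0  1  0  1  2  0  1  0
So g(12) = 0.
For stack C, compute g(0), g(1), … with moves {3, 4, 7}:
g(0) = mex{} = 0
g(1) = mex{} = 0
g(2) = mex{} = 0
g(3) = mex{0} = 1
g(4) = mex{0} = 1
g(5) = mex{0} = 1
g(6) = mex{0,1} = 2
g(7) = mex{0,1} = 2
g(8) = mex{0,1} = 2
g(9) = mex{0,1,2} = 3
g(10) = mex{1,2} = 0
So g(10) = 0.
By the Sprague-Grundy theorem, the Grundy value of a sum of independent games is the XOR of the component values.
Combined value = 2 XOR 0 XOR 0 = 2.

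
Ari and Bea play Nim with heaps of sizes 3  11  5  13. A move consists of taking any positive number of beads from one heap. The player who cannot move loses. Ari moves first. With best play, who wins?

Bea wins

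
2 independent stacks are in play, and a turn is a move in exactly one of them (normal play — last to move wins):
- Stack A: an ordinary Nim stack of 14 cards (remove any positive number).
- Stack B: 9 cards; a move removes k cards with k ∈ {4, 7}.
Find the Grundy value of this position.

12

Stack A is a plain Nim stack of size 14, so its Grundy value is 14.
Grundy values for stack B (subtraction set {4, 7}):
g(0) = mex{} = 0
g(1) = mex{} = 0
g(2) = mex{} = 0
g(3) = mex{} = 0
g(4) = mex{0} = 1
g(5) = mex{0} = 1
g(6) = mex{0} = 1
g(7) = mex{0} = 1
g(8) = mex{0,1} = 2
g(9) = mex{0,1} = 2
So g(9) = 2.
The value of a disjunctive sum is the nim-sum of the parts.
Combined value = 14 ⊕ 2 = 12.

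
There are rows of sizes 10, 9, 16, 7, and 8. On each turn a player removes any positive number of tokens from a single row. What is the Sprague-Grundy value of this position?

Nim-sum: 10 ⊕ 9 ⊕ 16 ⊕ 7 ⊕ 8 = 28.

28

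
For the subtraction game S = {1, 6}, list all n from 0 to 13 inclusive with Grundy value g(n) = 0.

0, 2, 4, 7, 9, 11

Compute g(0), g(1), … for moves {1, 6}:
g(0) = mex{} = 0
g(1) = mex{0} = 1
g(2) = mex{1} = 0
g(3) = mex{0} = 1
g(4) = mex{1} = 0
g(5) = mex{0} = 1
g(6) = mex{0,1} = 2
g(7) = mex{1,2} = 0
g(8) = mex{0} = 1
g(9) = mex{1} = 0
g(10) = mex{0} = 1
g(11) = mex{1} = 0
g(12) = mex{0,2} = 1
g(13) = mex{0,1} = 2
The P-positions (g = 0) in 0..13 are 0, 2, 4, 7, 9, 11.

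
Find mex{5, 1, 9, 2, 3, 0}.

The values 0, 1, 2, 3 are all present; 4 is the first non-negative integer missing from the set.

4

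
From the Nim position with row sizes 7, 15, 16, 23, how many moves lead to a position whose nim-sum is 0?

1

Write each in binary and XOR column by column:
  00111  (7)
  01111  (15)
  10000  (16)
  10111  (23)
  -----
  01111  (15)
The overall nim-sum is X = 15. A row of size p has a winning move iff p XOR X < p (reduce it to p XOR X).
  7: 7 XOR 15 = 8 ≥ 7 — no move.
  15: 15 XOR 15 = 0 < 15 — winning move (to 0).
  16: 16 XOR 15 = 31 ≥ 16 — no move.
  23: 23 XOR 15 = 24 ≥ 23 — no move.
That gives 1 winning move.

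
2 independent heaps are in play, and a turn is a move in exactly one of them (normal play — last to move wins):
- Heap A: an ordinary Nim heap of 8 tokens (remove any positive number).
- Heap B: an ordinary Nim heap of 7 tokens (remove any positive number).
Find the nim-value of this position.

Heap A is a plain Nim heap of size 8, so its Grundy value is 8.
Heap B is a plain Nim heap of size 7, so its Grundy value is 7.
The value of a disjunctive sum is the nim-sum of the parts.
Combined value = 8 XOR 7 = 15.

15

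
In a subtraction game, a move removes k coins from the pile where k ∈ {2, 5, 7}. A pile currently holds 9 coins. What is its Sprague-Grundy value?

Compute g(0), g(1), … for moves {2, 5, 7}:
k:     0  1  2  3  4  5  6  7  8  9
g(k):  0  0  1  1  0  2  1  3  2  2
So g(9) = 2.

2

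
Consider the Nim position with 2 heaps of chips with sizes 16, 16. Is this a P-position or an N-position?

Nim-sum: 16 ^ 16 = 0.
The nim-sum is 0, so this is a P-position: the player to move is in a losing position under optimal play.

P-position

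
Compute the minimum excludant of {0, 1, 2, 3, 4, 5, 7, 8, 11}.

6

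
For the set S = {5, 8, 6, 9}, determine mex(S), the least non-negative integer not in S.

0

0 is not in the set, so the mex is 0.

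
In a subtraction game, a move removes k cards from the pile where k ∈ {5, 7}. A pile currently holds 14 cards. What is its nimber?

Grundy values for subtraction set {5, 7}:
k:     0  1  2  3  4  5  6  7  8  9 10 11 12 13 14
g(k):  0  0  0  0  0  1  1  1  1  1  2  2  0  0  0
So g(14) = 0.

0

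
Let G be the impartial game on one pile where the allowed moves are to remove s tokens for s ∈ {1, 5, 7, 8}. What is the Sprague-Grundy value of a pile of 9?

3

Grundy values for subtraction set {1, 5, 7, 8}:
k:     0  1  2  3  4  5  6  7  8  9
g(k):  0  1  0  1  0  1  0  1  2  3
So g(9) = 3.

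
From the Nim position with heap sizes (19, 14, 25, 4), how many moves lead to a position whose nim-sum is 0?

0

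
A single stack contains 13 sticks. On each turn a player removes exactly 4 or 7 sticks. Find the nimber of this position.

0

Build the Grundy sequence with g(k) = mex{g(k−s) : s ∈ {4, 7}, s ≤ k}:
g(0) = mex{} = 0
g(1) = mex{} = 0
g(2) = mex{} = 0
g(3) = mex{} = 0
g(4) = mex{0} = 1
g(5) = mex{0} = 1
g(6) = mex{0} = 1
g(7) = mex{0} = 1
g(8) = mex{0,1} = 2
g(9) = mex{0,1} = 2
g(10) = mex{0,1} = 2
g(11) = mex{1} = 0
g(12) = mex{1,2} = 0
g(13) = mex{1,2} = 0
So g(13) = 0.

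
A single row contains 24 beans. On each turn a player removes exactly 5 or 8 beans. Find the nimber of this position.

Grundy values for subtraction set {5, 8}:
k:     0  1  2  3  4  5  6  7  8  9 10 11 12 13 14 15 16 17 18 19 20 21 22 23 24
g(k):  0  0  0  0  0  1  1  1  1  1  2  2  2  0  0  0  0  0  1  1  1  1  1  2  2
So g(24) = 2.

2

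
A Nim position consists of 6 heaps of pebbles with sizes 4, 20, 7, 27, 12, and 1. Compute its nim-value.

1

Compute the nim-sum pairwise:
4 XOR 20 = 16
16 XOR 7 = 23
23 XOR 27 = 12
12 XOR 12 = 0
0 XOR 1 = 1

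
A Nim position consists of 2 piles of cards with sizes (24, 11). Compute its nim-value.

19

Compute the nim-sum pairwise:
24 ⊕ 11 = 19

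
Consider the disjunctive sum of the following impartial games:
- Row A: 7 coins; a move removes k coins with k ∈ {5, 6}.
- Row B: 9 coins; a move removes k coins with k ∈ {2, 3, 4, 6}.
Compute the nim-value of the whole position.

1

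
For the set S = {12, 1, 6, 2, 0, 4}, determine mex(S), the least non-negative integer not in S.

The values 0, 1, 2 are all present; 3 is the first non-negative integer missing from the set.

3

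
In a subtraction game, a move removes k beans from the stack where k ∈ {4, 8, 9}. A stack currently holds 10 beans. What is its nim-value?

2

Grundy values for subtraction set {4, 8, 9}:
g(0) = mex{} = 0
g(1) = mex{} = 0
g(2) = mex{} = 0
g(3) = mex{} = 0
g(4) = mex{0} = 1
g(5) = mex{0} = 1
g(6) = mex{0} = 1
g(7) = mex{0} = 1
g(8) = mex{0,1} = 2
g(9) = mex{0,1} = 2
g(10) = mex{0,1} = 2
So g(10) = 2.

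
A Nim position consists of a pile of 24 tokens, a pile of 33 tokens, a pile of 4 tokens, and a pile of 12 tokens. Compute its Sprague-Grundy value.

49

Write each in binary and XOR column by column:
  011000  (24)
  100001  (33)
  000100  (4)
  001100  (12)
  ------
  110001  (49)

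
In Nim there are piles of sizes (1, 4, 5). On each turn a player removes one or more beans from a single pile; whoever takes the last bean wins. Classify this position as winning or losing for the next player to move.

Nim-sum: 1 XOR 4 XOR 5 = 0.
The nim-sum is 0, so this is a P-position: the player to move is in a losing position under optimal play.

Losing position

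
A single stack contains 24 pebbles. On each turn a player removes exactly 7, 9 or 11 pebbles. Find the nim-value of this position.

Grundy values for subtraction set {7, 9, 11}:
k:     0  1  2  3  4  5  6  7  8  9 10 11 12 13 14 15 16 17 18 19 20 21 22 23 24
g(k):  0  0  0  0  0  0  0  1  1  1  1  1  1  1  2  2  2  2  0  0  0  0  0  0  0
So g(24) = 0.

0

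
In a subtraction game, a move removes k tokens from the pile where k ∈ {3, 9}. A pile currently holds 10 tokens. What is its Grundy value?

Build the Grundy sequence with g(k) = mex{g(k−s) : s ∈ {3, 9}, s ≤ k}:
g(0) = mex{} = 0
g(1) = mex{} = 0
g(2) = mex{} = 0
g(3) = mex{0} = 1
g(4) = mex{0} = 1
g(5) = mex{0} = 1
g(6) = mex{1} = 0
g(7) = mex{1} = 0
g(8) = mex{1} = 0
g(9) = mex{0} = 1
g(10) = mex{0} = 1
So g(10) = 1.

1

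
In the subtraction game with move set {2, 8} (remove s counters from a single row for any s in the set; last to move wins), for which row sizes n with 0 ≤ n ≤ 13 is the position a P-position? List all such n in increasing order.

0, 1, 4, 5, 10, 11

Compute g(0), g(1), … for moves {2, 8}:
g(0) = mex{} = 0
g(1) = mex{} = 0
g(2) = mex{0} = 1
g(3) = mex{0} = 1
g(4) = mex{1} = 0
g(5) = mex{1} = 0
g(6) = mex{0} = 1
g(7) = mex{0} = 1
g(8) = mex{0,1} = 2
g(9) = mex{0,1} = 2
g(10) = mex{1,2} = 0
g(11) = mex{1,2} = 0
g(12) = mex{0} = 1
g(13) = mex{0} = 1
The P-positions (g = 0) in 0..13 are 0, 1, 4, 5, 10, 11.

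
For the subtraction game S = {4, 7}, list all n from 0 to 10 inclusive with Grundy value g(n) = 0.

Build the Grundy sequence with g(k) = mex{g(k−s) : s ∈ {4, 7}, s ≤ k}:
k:     0  1  2  3  4  5  6  7  8  9 10
g(k):  0  0  0  0  1  1  1  1  2  2  2
The P-positions (g = 0) in 0..10 are 0, 1, 2, 3.

0, 1, 2, 3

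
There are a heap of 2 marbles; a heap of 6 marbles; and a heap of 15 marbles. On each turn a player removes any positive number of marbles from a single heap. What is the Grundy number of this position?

Write each in binary and XOR column by column:
  0010  (2)
  0110  (6)
  1111  (15)
  ----
  1011  (11)

11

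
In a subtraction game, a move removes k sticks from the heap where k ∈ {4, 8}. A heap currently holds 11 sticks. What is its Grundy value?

Compute g(0), g(1), … for moves {4, 8}:
k:     0  1  2  3  4  5  6  7  8  9 10 11
g(k):  0  0  0  0  1  1  1  1  2  2  2  2
So g(11) = 2.

2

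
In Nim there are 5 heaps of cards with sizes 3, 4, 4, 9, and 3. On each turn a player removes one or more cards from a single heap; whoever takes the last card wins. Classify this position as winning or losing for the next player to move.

Winning position

Compute the nim-sum pairwise:
3 XOR 4 = 7
7 XOR 4 = 3
3 XOR 9 = 10
10 XOR 3 = 9
The nim-sum is 9 ≠ 0, so this is an N-position: the player to move can win.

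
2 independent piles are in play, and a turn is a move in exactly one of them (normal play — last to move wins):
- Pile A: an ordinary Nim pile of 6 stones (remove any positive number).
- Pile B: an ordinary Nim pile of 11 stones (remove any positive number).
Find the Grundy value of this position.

13

Pile A is a plain Nim pile of size 6, so its Grundy value is 6.
Pile B is a plain Nim pile of size 11, so its Grundy value is 11.
By the Sprague-Grundy theorem, the Grundy value of a sum of independent games is the XOR of the component values.
Combined value = 6 XOR 11 = 13.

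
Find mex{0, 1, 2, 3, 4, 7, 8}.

The values 0, 1, 2, 3, 4 are all present; 5 is the first non-negative integer missing from the set.

5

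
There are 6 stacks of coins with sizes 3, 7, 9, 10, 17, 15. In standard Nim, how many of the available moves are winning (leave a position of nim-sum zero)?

Nim-sum: 3 XOR 7 XOR 9 XOR 10 XOR 17 XOR 15 = 25.
The overall nim-sum is X = 25. A stack of size p has a winning move iff p XOR X < p (reduce it to p XOR X).
  3: 3 XOR 25 = 26 ≥ 3 — no move.
  7: 7 XOR 25 = 30 ≥ 7 — no move.
  9: 9 XOR 25 = 16 ≥ 9 — no move.
  10: 10 XOR 25 = 19 ≥ 10 — no move.
  17: 17 XOR 25 = 8 < 17 — winning move (to 8).
  15: 15 XOR 25 = 22 ≥ 15 — no move.
That gives 1 winning move.

1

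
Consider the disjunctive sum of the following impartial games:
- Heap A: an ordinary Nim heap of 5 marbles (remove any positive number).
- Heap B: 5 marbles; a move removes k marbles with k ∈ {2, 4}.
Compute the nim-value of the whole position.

Heap A is a plain Nim heap of size 5, so its Grundy value is 5.
Build the Grundy sequence for heap B with g(k) = mex{g(k−s) : s ∈ {2, 4}, s ≤ k}:
k:     0  1  2  3  4  5
g(k):  0  0  1  1  2  2
So g(5) = 2.
The value of a disjunctive sum is the nim-sum of the parts.
Combined value = 5 XOR 2 = 7.

7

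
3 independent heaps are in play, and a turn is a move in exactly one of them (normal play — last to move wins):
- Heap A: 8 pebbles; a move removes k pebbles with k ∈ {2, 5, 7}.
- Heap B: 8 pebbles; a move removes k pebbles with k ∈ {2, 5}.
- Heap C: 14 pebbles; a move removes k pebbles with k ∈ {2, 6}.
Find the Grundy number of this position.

For heap A, compute g(0), g(1), … with moves {2, 5, 7}:
k:     0  1  2  3  4  5  6  7  8
g(k):  0  0  1  1  0  2  1  3  2
So g(8) = 2.
For heap B, compute g(0), g(1), … with moves {2, 5}:
k:     0  1  2  3  4  5  6  7  8
g(k):  0  0  1  1  0  2  1  0  0
So g(8) = 0.
For heap C, compute g(0), g(1), … with moves {2, 6}:
k:     0  1  2  3  4  5  6  7  8  9 10 11 12 13 14
g(k):  0  0  1  1  0  0  1  1  0  0  1  1  0  0  1
So g(14) = 1.
The value of a disjunctive sum is the nim-sum of the parts.
Combined value = 2 XOR 0 XOR 1 = 3.

3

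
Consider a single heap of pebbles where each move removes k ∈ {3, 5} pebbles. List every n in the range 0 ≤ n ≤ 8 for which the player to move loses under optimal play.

0, 1, 2, 8

Grundy values for subtraction set {3, 5}:
k:     0  1  2  3  4  5  6  7  8
g(k):  0  0  0  1  1  1  2  2  0
The P-positions (g = 0) in 0..8 are 0, 1, 2, 8.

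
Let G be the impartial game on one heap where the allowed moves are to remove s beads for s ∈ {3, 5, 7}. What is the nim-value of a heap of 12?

Build the Grundy sequence with g(k) = mex{g(k−s) : s ∈ {3, 5, 7}, s ≤ k}:
g(0) = mex{} = 0
g(1) = mex{} = 0
g(2) = mex{} = 0
g(3) = mex{0} = 1
g(4) = mex{0} = 1
g(5) = mex{0} = 1
g(6) = mex{0,1} = 2
g(7) = mex{0,1} = 2
g(8) = mex{0,1} = 2
g(9) = mex{0,1,2} = 3
g(10) = mex{1,2} = 0
g(11) = mex{1,2} = 0
g(12) = mex{1,2,3} = 0
So g(12) = 0.

0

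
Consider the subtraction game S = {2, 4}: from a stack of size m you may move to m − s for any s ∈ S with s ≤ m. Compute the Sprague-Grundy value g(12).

0

Compute g(0), g(1), … for moves {2, 4}:
k:     0  1  2  3  4  5  6  7  8  9 10 11 12
g(k):  0  0  1  1  2  2  0  0  1  1  2  2  0
So g(12) = 0.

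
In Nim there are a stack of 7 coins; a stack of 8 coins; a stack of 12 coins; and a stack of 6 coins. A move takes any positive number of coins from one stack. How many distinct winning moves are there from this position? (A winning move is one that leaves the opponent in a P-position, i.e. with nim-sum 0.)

3

In binary:
  0111  (7)
  1000  (8)
  1100  (12)
  0110  (6)
  ----
  0101  (5)
The overall nim-sum is X = 5. A stack of size p has a winning move iff p XOR X < p (reduce it to p XOR X).
  7: 7 XOR 5 = 2 < 7 — winning move (to 2).
  8: 8 XOR 5 = 13 ≥ 8 — no move.
  12: 12 XOR 5 = 9 < 12 — winning move (to 9).
  6: 6 XOR 5 = 3 < 6 — winning move (to 3).
That gives 3 winning moves.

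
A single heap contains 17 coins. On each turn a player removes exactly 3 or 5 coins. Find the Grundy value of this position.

0

Compute g(0), g(1), … for moves {3, 5}:
k:     0  1  2  3  4  5  6  7  8  9 10 11 12 13 14 15 16 17
g(k):  0  0  0  1  1  1  2  2  0  0  0  1  1  1  2  2  0  0
So g(17) = 0.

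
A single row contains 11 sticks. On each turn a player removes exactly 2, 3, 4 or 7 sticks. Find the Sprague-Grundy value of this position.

0

Grundy values for subtraction set {2, 3, 4, 7}:
g(0) = mex{} = 0
g(1) = mex{} = 0
g(2) = mex{0} = 1
g(3) = mex{0} = 1
g(4) = mex{0,1} = 2
g(5) = mex{0,1} = 2
g(6) = mex{1,2} = 0
g(7) = mex{0,1,2} = 3
g(8) = mex{0,2} = 1
g(9) = mex{0,1,2,3} = 4
g(10) = mex{0,1,3} = 2
g(11) = mex{1,2,3,4} = 0
So g(11) = 0.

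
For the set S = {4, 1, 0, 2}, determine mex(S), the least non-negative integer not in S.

3

The values 0, 1, 2 are all present; 3 is the first non-negative integer missing from the set.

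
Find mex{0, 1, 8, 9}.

2

The values 0, 1 are all present; 2 is the first non-negative integer missing from the set.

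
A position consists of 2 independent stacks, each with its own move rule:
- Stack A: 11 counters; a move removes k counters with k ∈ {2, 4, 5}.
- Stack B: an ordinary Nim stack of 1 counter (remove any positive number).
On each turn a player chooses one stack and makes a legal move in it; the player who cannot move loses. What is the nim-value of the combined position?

Build the Grundy sequence for stack A with g(k) = mex{g(k−s) : s ∈ {2, 4, 5}, s ≤ k}:
g(0) = mex{} = 0
g(1) = mex{} = 0
g(2) = mex{0} = 1
g(3) = mex{0} = 1
g(4) = mex{0,1} = 2
g(5) = mex{0,1} = 2
g(6) = mex{0,1,2} = 3
g(7) = mex{1,2} = 0
g(8) = mex{1,2,3} = 0
g(9) = mex{0,2} = 1
g(10) = mex{0,2,3} = 1
g(11) = mex{0,1,3} = 2
So g(11) = 2.
Stack B is a plain Nim stack of size 1, so its Grundy value is 1.
By the Sprague-Grundy theorem, the Grundy value of a sum of independent games is the XOR of the component values.
Combined value = 2 XOR 1 = 3.

3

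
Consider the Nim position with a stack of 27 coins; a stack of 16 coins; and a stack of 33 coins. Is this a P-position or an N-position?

N-position

Nim-sum: 27 ⊕ 16 ⊕ 33 = 42.
The nim-sum is 42 ≠ 0, so this is an N-position: the player to move can win.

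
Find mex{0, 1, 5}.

The values 0, 1 are all present; 2 is the first non-negative integer missing from the set.

2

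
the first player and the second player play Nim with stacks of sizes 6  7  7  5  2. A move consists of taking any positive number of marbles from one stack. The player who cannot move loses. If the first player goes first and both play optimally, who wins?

the first player wins

Nim-sum: 6 ⊕ 7 ⊕ 7 ⊕ 5 ⊕ 2 = 1.
The nim-sum is 1 ≠ 0, so this is an N-position: the player to move can win; the first player has a winning move.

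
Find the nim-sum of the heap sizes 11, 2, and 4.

Nim-sum: 11 ⊕ 2 ⊕ 4 = 13.

13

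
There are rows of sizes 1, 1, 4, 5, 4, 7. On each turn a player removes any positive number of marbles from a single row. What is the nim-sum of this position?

2

Compute the nim-sum pairwise:
1 XOR 1 = 0
0 XOR 4 = 4
4 XOR 5 = 1
1 XOR 4 = 5
5 XOR 7 = 2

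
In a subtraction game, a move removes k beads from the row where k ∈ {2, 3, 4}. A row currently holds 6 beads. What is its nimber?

Compute g(0), g(1), … for moves {2, 3, 4}:
k:     0  1  2  3  4  5  6
g(k):  0  0  1  1  2  2  0
So g(6) = 0.

0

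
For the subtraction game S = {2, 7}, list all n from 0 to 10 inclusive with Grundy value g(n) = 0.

0, 1, 4, 5, 9, 10

Build the Grundy sequence with g(k) = mex{g(k−s) : s ∈ {2, 7}, s ≤ k}:
k:     0  1  2  3  4  5  6  7  8  9 10
g(k):  0  0  1  1  0  0  1  1  2  0  0
The P-positions (g = 0) in 0..10 are 0, 1, 4, 5, 9, 10.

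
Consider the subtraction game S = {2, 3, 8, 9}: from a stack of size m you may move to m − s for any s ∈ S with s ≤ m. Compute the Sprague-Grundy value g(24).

Compute g(0), g(1), … for moves {2, 3, 8, 9}:
k:     0  1  2  3  4  5  6  7  8  9 10 11 12 13 14 15 16 17 18 19 20 21 22 23 24
g(k):  0  0  1  1  2  0  0  1  1  2  2  0  0  1  1  2  0  0  1  1  2  2  0  0  1
So g(24) = 1.

1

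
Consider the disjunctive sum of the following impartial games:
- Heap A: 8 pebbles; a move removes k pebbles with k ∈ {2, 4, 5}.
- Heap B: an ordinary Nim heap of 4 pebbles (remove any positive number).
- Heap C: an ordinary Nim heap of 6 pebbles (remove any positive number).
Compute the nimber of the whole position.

2

Build the Grundy sequence for heap A with g(k) = mex{g(k−s) : s ∈ {2, 4, 5}, s ≤ k}:
g(0) = mex{} = 0
g(1) = mex{} = 0
g(2) = mex{0} = 1
g(3) = mex{0} = 1
g(4) = mex{0,1} = 2
g(5) = mex{0,1} = 2
g(6) = mex{0,1,2} = 3
g(7) = mex{1,2} = 0
g(8) = mex{1,2,3} = 0
So g(8) = 0.
Heap B is a plain Nim heap of size 4, so its Grundy value is 4.
Heap C is a plain Nim heap of size 6, so its Grundy value is 6.
The value of a disjunctive sum is the nim-sum of the parts.
Combined value = 0 XOR 4 XOR 6 = 2.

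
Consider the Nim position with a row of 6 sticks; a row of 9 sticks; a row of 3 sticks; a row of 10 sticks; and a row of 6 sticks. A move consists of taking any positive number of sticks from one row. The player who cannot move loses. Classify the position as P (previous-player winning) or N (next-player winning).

P-position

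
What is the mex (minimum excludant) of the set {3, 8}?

0 is not in the set, so the mex is 0.

0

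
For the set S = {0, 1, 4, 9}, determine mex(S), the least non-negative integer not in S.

2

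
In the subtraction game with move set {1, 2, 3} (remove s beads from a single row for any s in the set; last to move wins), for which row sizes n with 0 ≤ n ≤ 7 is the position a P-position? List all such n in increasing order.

Build the Grundy sequence with g(k) = mex{g(k−s) : s ∈ {1, 2, 3}, s ≤ k}:
k:     0  1  2  3  4  5  6  7
g(k):  0  1  2  3  0  1  2  3
The P-positions (g = 0) in 0..7 are 0, 4.

0, 4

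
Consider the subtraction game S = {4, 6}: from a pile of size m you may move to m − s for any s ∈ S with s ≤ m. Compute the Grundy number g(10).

0

Build the Grundy sequence with g(k) = mex{g(k−s) : s ∈ {4, 6}, s ≤ k}:
k:     0  1  2  3  4  5  6  7  8  9 10
g(k):  0  0  0  0  1  1  1  1  2  2  0
So g(10) = 0.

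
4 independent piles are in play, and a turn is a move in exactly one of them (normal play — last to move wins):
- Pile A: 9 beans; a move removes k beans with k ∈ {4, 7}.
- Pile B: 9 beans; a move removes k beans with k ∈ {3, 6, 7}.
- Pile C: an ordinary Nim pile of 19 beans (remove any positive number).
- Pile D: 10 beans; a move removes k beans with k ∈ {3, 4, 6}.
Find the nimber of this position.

Build the Grundy sequence for pile A with g(k) = mex{g(k−s) : s ∈ {4, 7}, s ≤ k}:
k:     0  1  2  3  4  5  6  7  8  9
g(k):  0  0  0  0  1  1  1  1  2  2
So g(9) = 2.
For pile B, compute g(0), g(1), … with moves {3, 6, 7}:
k:     0  1  2  3  4  5  6  7  8  9
g(k):  0  0  0  1  1  1  2  2  2  3
So g(9) = 3.
Pile C is a plain Nim pile of size 19, so its Grundy value is 19.
Build the Grundy sequence for pile D with g(k) = mex{g(k−s) : s ∈ {3, 4, 6}, s ≤ k}:
k:     0  1  2  3  4  5  6  7  8  9 10
g(k):  0  0  0  1  1  1  2  2  2  0  0
So g(10) = 0.
The value of a disjunctive sum is the nim-sum of the parts.
Combined value = 2 ⊕ 3 ⊕ 19 ⊕ 0 = 18.

18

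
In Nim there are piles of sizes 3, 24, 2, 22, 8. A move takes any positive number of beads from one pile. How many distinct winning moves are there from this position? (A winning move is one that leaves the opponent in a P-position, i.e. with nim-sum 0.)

1

Nim-sum: 3 XOR 24 XOR 2 XOR 22 XOR 8 = 7.
The overall nim-sum is X = 7. A pile of size p has a winning move iff p XOR X < p (reduce it to p XOR X).
  3: 3 XOR 7 = 4 ≥ 3 — no move.
  24: 24 XOR 7 = 31 ≥ 24 — no move.
  2: 2 XOR 7 = 5 ≥ 2 — no move.
  22: 22 XOR 7 = 17 < 22 — winning move (to 17).
  8: 8 XOR 7 = 15 ≥ 8 — no move.
That gives 1 winning move.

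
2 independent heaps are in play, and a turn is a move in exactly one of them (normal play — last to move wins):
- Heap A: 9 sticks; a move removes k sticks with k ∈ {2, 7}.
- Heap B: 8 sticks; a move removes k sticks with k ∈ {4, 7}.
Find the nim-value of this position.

2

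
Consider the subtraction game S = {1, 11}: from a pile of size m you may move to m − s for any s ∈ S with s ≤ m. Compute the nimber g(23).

1

Build the Grundy sequence with g(k) = mex{g(k−s) : s ∈ {1, 11}, s ≤ k}:
k:     0  1  2  3  4  5  6  7  8  9 10 11 12 13 14 15 16 17 18 19 20 21 22 23
g(k):  0  1  0  1  0  1  0  1  0  1  0  1  0  1  0  1  0  1  0  1  0  1  0  1
So g(23) = 1.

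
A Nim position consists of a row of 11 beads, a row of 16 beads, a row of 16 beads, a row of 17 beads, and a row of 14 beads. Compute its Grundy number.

Bitwise XOR of the heap sizes:
  01011  (11)
  10000  (16)
  10000  (16)
  10001  (17)
  01110  (14)
  -----
  10100  (20)

20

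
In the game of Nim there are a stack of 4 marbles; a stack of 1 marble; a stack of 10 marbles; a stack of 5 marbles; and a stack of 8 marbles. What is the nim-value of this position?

2

Nim-sum: 4 XOR 1 XOR 10 XOR 5 XOR 8 = 2.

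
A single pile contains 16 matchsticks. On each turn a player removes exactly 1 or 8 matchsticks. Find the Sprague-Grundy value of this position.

1

Grundy values for subtraction set {1, 8}:
k:     0  1  2  3  4  5  6  7  8  9 10 11 12 13 14 15 16
g(k):  0  1  0  1  0  1  0  1  2  0  1  0  1  0  1  0  1
So g(16) = 1.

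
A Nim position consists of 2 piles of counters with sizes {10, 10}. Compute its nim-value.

Bitwise XOR of the heap sizes:
  1010  (10)
  1010  (10)
  ----
  0000  (0)

0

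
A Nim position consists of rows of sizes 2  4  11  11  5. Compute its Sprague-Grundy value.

Nim-sum: 2 ^ 4 ^ 11 ^ 11 ^ 5 = 3.

3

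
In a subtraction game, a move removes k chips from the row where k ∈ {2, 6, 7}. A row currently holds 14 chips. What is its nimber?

Compute g(0), g(1), … for moves {2, 6, 7}:
g(0) = mex{} = 0
g(1) = mex{} = 0
g(2) = mex{0} = 1
g(3) = mex{0} = 1
g(4) = mex{1} = 0
g(5) = mex{1} = 0
g(6) = mex{0} = 1
g(7) = mex{0} = 1
g(8) = mex{0,1} = 2
g(9) = mex{1} = 0
g(10) = mex{0,1,2} = 3
g(11) = mex{0} = 1
g(12) = mex{0,1,3} = 2
g(13) = mex{1} = 0
g(14) = mex{1,2} = 0
So g(14) = 0.

0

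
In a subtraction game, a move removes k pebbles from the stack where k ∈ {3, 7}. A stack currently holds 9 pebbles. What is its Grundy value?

1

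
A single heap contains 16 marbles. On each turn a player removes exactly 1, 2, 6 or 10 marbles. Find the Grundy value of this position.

2

Compute g(0), g(1), … for moves {1, 2, 6, 10}:
k:     0  1  2  3  4  5  6  7  8  9 10 11 12 13 14 15 16
g(k):  0  1  2  0  1  2  3  0  1  2  3  0  1  2  0  1  2
So g(16) = 2.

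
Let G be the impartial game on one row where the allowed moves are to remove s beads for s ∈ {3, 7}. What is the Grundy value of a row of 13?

Compute g(0), g(1), … for moves {3, 7}:
k:     0  1  2  3  4  5  6  7  8  9 10 11 12 13
g(k):  0  0  0  1  1  1  0  2  2  1  0  0  0  1
So g(13) = 1.

1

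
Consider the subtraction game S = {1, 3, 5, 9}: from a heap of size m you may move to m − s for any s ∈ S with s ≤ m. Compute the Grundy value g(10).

0

Build the Grundy sequence with g(k) = mex{g(k−s) : s ∈ {1, 3, 5, 9}, s ≤ k}:
k:     0  1  2  3  4  5  6  7  8  9 10
g(k):  0  1  0  1  0  1  0  1  0  1  0
So g(10) = 0.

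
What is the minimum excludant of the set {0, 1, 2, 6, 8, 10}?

3

The values 0, 1, 2 are all present; 3 is the first non-negative integer missing from the set.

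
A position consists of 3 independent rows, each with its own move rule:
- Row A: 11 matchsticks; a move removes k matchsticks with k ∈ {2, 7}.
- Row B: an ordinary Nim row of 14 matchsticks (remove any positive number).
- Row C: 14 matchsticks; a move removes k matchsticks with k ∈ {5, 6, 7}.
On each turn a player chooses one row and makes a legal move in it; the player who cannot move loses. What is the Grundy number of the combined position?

15

Grundy values for row A (subtraction set {2, 7}):
k:     0  1  2  3  4  5  6  7  8  9 10 11
g(k):  0  0  1  1  0  0  1  1  2  0  0  1
So g(11) = 1.
Row B is a plain Nim row of size 14, so its Grundy value is 14.
Build the Grundy sequence for row C with g(k) = mex{g(k−s) : s ∈ {5, 6, 7}, s ≤ k}:
k:     0  1  2  3  4  5  6  7  8  9 10 11 12 13 14
g(k):  0  0  0  0  0  1  1  1  1  1  2  2  0  0  0
So g(14) = 0.
The value of a disjunctive sum is the nim-sum of the parts.
Combined value = 1 ⊕ 14 ⊕ 0 = 15.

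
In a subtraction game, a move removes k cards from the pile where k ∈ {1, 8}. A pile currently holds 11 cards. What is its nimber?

0

Compute g(0), g(1), … for moves {1, 8}:
g(0) = mex{} = 0
g(1) = mex{0} = 1
g(2) = mex{1} = 0
g(3) = mex{0} = 1
g(4) = mex{1} = 0
g(5) = mex{0} = 1
g(6) = mex{1} = 0
g(7) = mex{0} = 1
g(8) = mex{0,1} = 2
g(9) = mex{1,2} = 0
g(10) = mex{0} = 1
g(11) = mex{1} = 0
So g(11) = 0.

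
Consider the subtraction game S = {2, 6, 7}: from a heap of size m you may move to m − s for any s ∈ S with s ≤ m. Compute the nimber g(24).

1

Build the Grundy sequence with g(k) = mex{g(k−s) : s ∈ {2, 6, 7}, s ≤ k}:
k:     0  1  2  3  4  5  6  7  8  9 10 11 12 13 14 15 16 17 18 19 20 21 22 23 24
g(k):  0  0  1  1  0  0  1  1  2  0  3  1  2  0  0  1  1  0  0  1  1  2  0  3  1
So g(24) = 1.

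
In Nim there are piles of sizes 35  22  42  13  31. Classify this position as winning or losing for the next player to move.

Winning position

Compute the nim-sum pairwise:
35 XOR 22 = 53
53 XOR 42 = 31
31 XOR 13 = 18
18 XOR 31 = 13
The nim-sum is 13 ≠ 0, so this is an N-position: the player to move can win.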